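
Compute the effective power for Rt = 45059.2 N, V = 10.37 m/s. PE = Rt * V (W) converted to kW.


Formula: PE = Rt * V / 1000 (kW)
Step 1 — PE (W) = 45059.2 * 10.37 = 467263.904 W
Step 2 — PE (kW) = 467263.904 / 1000 ≈ 467.26 kW (5 s.f.)

467.26 kW


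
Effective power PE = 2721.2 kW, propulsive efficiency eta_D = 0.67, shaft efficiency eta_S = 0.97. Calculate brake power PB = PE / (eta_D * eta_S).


Formula: PB = PE / (eta_D * eta_S)
Step 1 — combined efficiency = eta_D * eta_S = 0.67 * 0.97 = 0.6499
Step 2 — PB = 2721.2 / 0.6499 ≈ 4187.1 kW (5 s.f.)

4187.1 kW


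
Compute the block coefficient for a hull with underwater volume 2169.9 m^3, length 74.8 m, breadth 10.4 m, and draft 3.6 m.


Formula: Cb = V / (L * B * T)
Step 1 — L * B * T = 74.8 * 10.4 * 3.6 = 2800.512 m^3
Step 2 — Cb = 2169.9 / 2800.512 ≈ 0.77482 (5 s.f.)

0.77482


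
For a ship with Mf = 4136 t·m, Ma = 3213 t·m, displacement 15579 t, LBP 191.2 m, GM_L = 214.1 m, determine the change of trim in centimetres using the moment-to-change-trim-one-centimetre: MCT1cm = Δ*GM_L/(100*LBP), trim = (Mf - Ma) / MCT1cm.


Formula: net trimming moment = Mf - Ma; MCT1cm = Δ*GM_L/(100*LBP); trim = net moment / MCT1cm
Step 1 — net trimming moment = 4136 - 3213 = 923 t·m
Step 2 — MCT1cm = 15579 * 214.1 / (100 * 191.2) = 174.4489 t·m/cm
Step 3 — trim = 923 / 174.4489 ≈ 5.2909 cm (5 s.f.)

5.2909 cm


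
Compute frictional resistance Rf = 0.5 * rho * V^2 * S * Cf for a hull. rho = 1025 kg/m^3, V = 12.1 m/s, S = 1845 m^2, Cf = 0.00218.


Formula: Rf = 0.5 * rho * V^2 * S * Cf
Step 1 — V^2 = 12.1^2 = 146.41
Step 2 — 0.5 * rho * V^2 = 0.5 * 1025 * 146.41 = 75035.125
Step 3 — Rf = 75035.125 * 1845 * 0.00218 ≈ 301800 N (5 s.f.)

301800 N


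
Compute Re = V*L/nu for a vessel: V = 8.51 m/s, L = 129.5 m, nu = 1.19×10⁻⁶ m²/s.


Formula: Re = V * L / nu
Step 1 — V * L = 8.51 * 129.5 = 1102.045 m^2/s
Step 2 — Re = 1102.045 / 1.19e-6 = 9.26e+08

9.26e+08


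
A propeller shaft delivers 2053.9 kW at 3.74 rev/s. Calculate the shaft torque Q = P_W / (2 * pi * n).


Formula: Q = P_W / (2 * pi * n)
Step 1 — P_W = 2053.9 kW * 1000 = 2053900.0 W
Step 2 — 2 * pi * n = 2 * pi * 3.74 = 23.499113
Step 3 — Q = 2053900.0 / 23.499113 ≈ 87403 N·m (5 s.f.)

87403 N·m


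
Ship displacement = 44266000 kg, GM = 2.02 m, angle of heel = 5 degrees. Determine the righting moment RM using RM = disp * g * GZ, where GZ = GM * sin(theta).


Formula: GZ = GM * sin(theta); RM = disp * g * GZ
Step 1 — GZ = 2.02 * sin(5°) = 2.02 * 0.087156 = 0.176055 m
Step 2 — RM = 44266000 * 9.81 * 0.176055 ≈ 76452000 N·m (5 s.f.)

76452000 N·m


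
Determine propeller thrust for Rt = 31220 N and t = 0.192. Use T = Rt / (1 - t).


Formula: T = Rt / (1 - t)
Step 1 — (1 - t) = 1 - 0.192 = 0.808
Step 2 — T = 31220 / 0.808 ≈ 38639 N (5 s.f.)

38639 N


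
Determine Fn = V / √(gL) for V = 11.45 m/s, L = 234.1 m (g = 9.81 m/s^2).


Formula: Fn = V / sqrt(g * L)
Step 1 — g * L = 9.81 * 234.1 = 2296.521
Step 2 — sqrt(g * L) = sqrt(2296.521) = 47.92203
Step 3 — Fn = 11.45 / 47.92203 ≈ 0.23893 (5 s.f.)

0.23893


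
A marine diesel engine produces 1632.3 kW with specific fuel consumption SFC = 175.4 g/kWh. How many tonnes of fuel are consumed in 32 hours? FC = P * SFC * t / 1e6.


Formula: FC (tonnes) = P * SFC * t / 1,000,000
Step 1 — P * SFC * t = 1632.3 * 175.4 * 32 = 9161773.44 g
Step 2 — FC (tonnes) = 9161773.44 / 1,000,000 ≈ 9.1618 tonnes (5 s.f.)

9.1618 tonnes


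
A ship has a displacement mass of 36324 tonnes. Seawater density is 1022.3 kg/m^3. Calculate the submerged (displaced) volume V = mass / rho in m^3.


Formula: V = mass / rho
Step 1 — convert tonnes to kg: 36324 t * 1000 = 36324000 kg
Step 2 — V = 36324000 / 1022.3 ≈ 35532 m^3 (5 s.f.)

35532 m^3


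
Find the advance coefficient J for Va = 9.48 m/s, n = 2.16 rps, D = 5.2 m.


Formula: J = Va / (n * D)
Step 1 — n * D = 2.16 * 5.2 = 11.232
Step 2 — J = 9.48 / 11.232 ≈ 0.84402 (5 s.f.)

0.84402


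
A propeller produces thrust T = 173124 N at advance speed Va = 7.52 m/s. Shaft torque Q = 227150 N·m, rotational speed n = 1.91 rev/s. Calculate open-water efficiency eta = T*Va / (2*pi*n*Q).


Formula: eta = T * Va / (2 * pi * n * Q)
Step 1 — numerator = T * Va = 173124 * 7.52 = 1301892.48
Step 2 — 2 * pi * n = 2 * pi * 1.91 = 12.000884
Step 3 — denominator = 12.000884 * 227150 = 2726000.8
Step 4 — eta = 1301892.48 / 2726000.8 ≈ 0.47758 (5 s.f.)

0.47758


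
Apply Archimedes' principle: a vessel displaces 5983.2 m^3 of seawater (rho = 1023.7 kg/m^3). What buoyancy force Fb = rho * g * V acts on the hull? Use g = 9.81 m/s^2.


Formula: Fb = rho * g * V
Substituting: Fb = 1023.7 * 9.81 * 5983.2
Intermediate: 1023.7 * 9.81 = 10042.497
Result: Fb = 10042.497 * 5983.2 ≈ 60086000 N (5 s.f.)

60086000 N


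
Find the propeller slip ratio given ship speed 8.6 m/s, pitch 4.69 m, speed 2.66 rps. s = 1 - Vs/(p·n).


Formula: s = 1 - Vs / (p * n)
Step 1 — p * n = 4.69 * 2.66 = 12.4754
Step 2 — Vs / (p*n) = 8.6 / 12.4754 = 0.689357 (6 d.p.)
Step 3 — s = 1 - 0.689357 = 0.310643

0.310643


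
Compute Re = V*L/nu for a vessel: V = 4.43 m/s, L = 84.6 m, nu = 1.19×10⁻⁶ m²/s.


Formula: Re = V * L / nu
Step 1 — V * L = 4.43 * 84.6 = 374.778 m^2/s
Step 2 — Re = 374.778 / 1.19e-6 = 3.15e+08

3.15e+08


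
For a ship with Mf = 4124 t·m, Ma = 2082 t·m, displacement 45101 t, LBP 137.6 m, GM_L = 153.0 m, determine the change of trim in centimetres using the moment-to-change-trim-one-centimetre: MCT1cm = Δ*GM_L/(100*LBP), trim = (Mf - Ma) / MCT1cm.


Formula: net trimming moment = Mf - Ma; MCT1cm = Δ*GM_L/(100*LBP); trim = net moment / MCT1cm
Step 1 — net trimming moment = 4124 - 2082 = 2042 t·m
Step 2 — MCT1cm = 45101 * 153.0 / (100 * 137.6) = 501.4864 t·m/cm
Step 3 — trim = 2042 / 501.4864 ≈ 4.0719 cm (5 s.f.)

4.0719 cm


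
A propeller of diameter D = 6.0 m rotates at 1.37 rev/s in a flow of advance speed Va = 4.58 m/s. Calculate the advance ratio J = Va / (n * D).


Formula: J = Va / (n * D)
Step 1 — n * D = 1.37 * 6.0 = 8.22
Step 2 — J = 4.58 / 8.22 ≈ 0.55718 (5 s.f.)

0.55718


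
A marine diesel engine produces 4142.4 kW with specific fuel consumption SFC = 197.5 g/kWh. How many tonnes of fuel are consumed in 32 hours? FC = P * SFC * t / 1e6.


Formula: FC (tonnes) = P * SFC * t / 1,000,000
Step 1 — P * SFC * t = 4142.4 * 197.5 * 32 = 26179968.0 g
Step 2 — FC (tonnes) = 26179968.0 / 1,000,000 ≈ 26.180 tonnes (5 s.f.)

26.180 tonnes


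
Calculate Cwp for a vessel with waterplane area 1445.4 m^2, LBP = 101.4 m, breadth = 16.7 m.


Formula: Cwp = Aw / (L * B)
Step 1 — L * B = 101.4 * 16.7 = 1693.38 m^2
Step 2 — Cwp = 1445.4 / 1693.38 ≈ 0.85356 (5 s.f.)

0.85356


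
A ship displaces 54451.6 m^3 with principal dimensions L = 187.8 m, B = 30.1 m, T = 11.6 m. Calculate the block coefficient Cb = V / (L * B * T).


Formula: Cb = V / (L * B * T)
Step 1 — L * B * T = 187.8 * 30.1 * 11.6 = 65572.248 m^3
Step 2 — Cb = 54451.6 / 65572.248 ≈ 0.83041 (5 s.f.)

0.83041


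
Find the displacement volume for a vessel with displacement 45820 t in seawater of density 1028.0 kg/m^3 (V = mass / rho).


Formula: V = mass / rho
Step 1 — convert tonnes to kg: 45820 t * 1000 = 45820000 kg
Step 2 — V = 45820000 / 1028.0 ≈ 44572 m^3 (5 s.f.)

44572 m^3


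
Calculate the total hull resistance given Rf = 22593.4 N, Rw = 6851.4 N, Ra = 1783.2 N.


Formula: Rt = Rf + Rw + Ra
Substituting: Rt = 22593.4 + 6851.4 + 1783.2
Result: Rt = 31228.0 N

31228.0 N


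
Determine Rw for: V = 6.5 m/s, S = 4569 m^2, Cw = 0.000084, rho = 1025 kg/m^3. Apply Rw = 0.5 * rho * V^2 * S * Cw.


Formula: Rw = 0.5 * rho * V^2 * S * Cw
Step 1 — V^2 = 6.5^2 = 42.25
Step 2 — 0.5 * rho * V^2 = 0.5 * 1025 * 42.25 = 21653.125
Step 3 — Rw = 21653.125 * 4569 * 0.000084 ≈ 8310.4 N (5 s.f.)

8310.4 N


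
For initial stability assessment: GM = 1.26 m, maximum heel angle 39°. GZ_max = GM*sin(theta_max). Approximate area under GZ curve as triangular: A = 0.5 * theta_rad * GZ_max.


Formula: GZ_max = GM * sin(theta); Area = 0.5 * theta_rad * GZ_max
Step 1 — GZ_max = 1.26 * sin(39°) = 1.26 * 0.62932 = 0.792943 m
Step 2 — theta_rad = 39 * pi/180 = 0.680678 rad
Step 3 — Area = 0.5 * 0.680678 * 0.792943 ≈ 0.26987 m·rad (5 s.f.)

0.26987 m·rad


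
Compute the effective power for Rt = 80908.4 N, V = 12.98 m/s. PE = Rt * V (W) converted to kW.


Formula: PE = Rt * V / 1000 (kW)
Step 1 — PE (W) = 80908.4 * 12.98 = 1050191.032 W
Step 2 — PE (kW) = 1050191.032 / 1000 ≈ 1050.2 kW (5 s.f.)

1050.2 kW


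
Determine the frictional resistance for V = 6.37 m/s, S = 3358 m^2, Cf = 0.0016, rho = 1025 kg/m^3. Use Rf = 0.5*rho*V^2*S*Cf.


Formula: Rf = 0.5 * rho * V^2 * S * Cf
Step 1 — V^2 = 6.37^2 = 40.5769
Step 2 — 0.5 * rho * V^2 = 0.5 * 1025 * 40.5769 = 20795.66125
Step 3 — Rf = 20795.66125 * 3358 * 0.0016 ≈ 111730 N (5 s.f.)

111730 N


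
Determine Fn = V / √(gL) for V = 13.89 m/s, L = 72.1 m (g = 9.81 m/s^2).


Formula: Fn = V / sqrt(g * L)
Step 1 — g * L = 9.81 * 72.1 = 707.301
Step 2 — sqrt(g * L) = sqrt(707.301) = 26.595131
Step 3 — Fn = 13.89 / 26.595131 ≈ 0.52228 (5 s.f.)

0.52228


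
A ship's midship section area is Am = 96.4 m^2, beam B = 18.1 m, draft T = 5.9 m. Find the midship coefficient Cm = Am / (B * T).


Formula: Cm = Am / (B * T)
Step 1 — B * T = 18.1 * 5.9 = 106.79 m^2
Step 2 — Cm = 96.4 / 106.79 ≈ 0.90271 (5 s.f.)

0.90271


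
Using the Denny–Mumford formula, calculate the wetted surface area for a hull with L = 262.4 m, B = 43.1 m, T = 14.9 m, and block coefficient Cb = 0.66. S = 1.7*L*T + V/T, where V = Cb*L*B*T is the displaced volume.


Formula: S = 1.7*L*T + V/T with V = Cb*L*B*T, i.e. S = L * (1.7*T + Cb*B)
Step 1 — 1.7*T = 1.7 * 14.9 = 25.33 m
Step 2 — Cb*B = 0.66 * 43.1 = 28.446 m
Step 3 — 1.7*T + Cb*B = 25.33 + 28.446 = 53.776 m
Step 4 — S = 262.4 * 53.776 ≈ 14111 m^2 (5 s.f.)

14111 m^2


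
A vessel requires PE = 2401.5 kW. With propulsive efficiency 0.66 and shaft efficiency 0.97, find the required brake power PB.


Formula: PB = PE / (eta_D * eta_S)
Step 1 — combined efficiency = eta_D * eta_S = 0.66 * 0.97 = 0.6402
Step 2 — PB = 2401.5 / 0.6402 ≈ 3751.2 kW (5 s.f.)

3751.2 kW


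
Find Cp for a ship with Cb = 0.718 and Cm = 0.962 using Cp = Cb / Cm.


Formula: Cp = Cb / Cm
Substituting: Cp = 0.718 / 0.962
Result: Cp ≈ 0.74636 (5 s.f.)

0.74636


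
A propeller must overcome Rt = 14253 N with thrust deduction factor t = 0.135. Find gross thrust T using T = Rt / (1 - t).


Formula: T = Rt / (1 - t)
Step 1 — (1 - t) = 1 - 0.135 = 0.865
Step 2 — T = 14253 / 0.865 ≈ 16477 N (5 s.f.)

16477 N


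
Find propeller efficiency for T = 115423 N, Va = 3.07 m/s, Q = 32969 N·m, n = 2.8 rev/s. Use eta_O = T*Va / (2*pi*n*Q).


Formula: eta = T * Va / (2 * pi * n * Q)
Step 1 — numerator = T * Va = 115423 * 3.07 = 354348.61
Step 2 — 2 * pi * n = 2 * pi * 2.8 = 17.592919
Step 3 — denominator = 17.592919 * 32969 = 580020.95
Step 4 — eta = 354348.61 / 580020.95 ≈ 0.61092 (5 s.f.)

0.61092


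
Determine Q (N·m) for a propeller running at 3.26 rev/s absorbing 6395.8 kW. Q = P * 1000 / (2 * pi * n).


Formula: Q = P_W / (2 * pi * n)
Step 1 — P_W = 6395.8 kW * 1000 = 6395800.0 W
Step 2 — 2 * pi * n = 2 * pi * 3.26 = 20.483184
Step 3 — Q = 6395800.0 / 20.483184 ≈ 312250 N·m (5 s.f.)

312250 N·m


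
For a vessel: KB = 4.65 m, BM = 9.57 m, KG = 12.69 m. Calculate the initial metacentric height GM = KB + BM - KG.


Formula: GM = KB + BM - KG
Step 1 — KM = KB + BM = 4.65 + 9.57 = 14.22 m
Step 2 — GM = KM - KG = 14.22 - 12.69 = 1.53 m

1.53 m


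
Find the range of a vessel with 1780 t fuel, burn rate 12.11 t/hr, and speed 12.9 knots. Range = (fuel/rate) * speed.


Formula: endurance = fuel / rate; range = endurance * speed
Step 1 — endurance = 1780 / 12.11 = 146.986 hours
Step 2 — range = 146.986 * 12.9 ≈ 1896.1 nautical miles (5 s.f.)

1896.1 NM


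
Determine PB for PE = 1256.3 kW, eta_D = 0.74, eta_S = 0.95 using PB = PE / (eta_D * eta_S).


Formula: PB = PE / (eta_D * eta_S)
Step 1 — combined efficiency = eta_D * eta_S = 0.74 * 0.95 = 0.703
Step 2 — PB = 1256.3 / 0.703 ≈ 1787.1 kW (5 s.f.)

1787.1 kW


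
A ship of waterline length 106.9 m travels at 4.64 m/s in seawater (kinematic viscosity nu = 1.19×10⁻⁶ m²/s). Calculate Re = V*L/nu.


Formula: Re = V * L / nu
Step 1 — V * L = 4.64 * 106.9 = 496.016 m^2/s
Step 2 — Re = 496.016 / 1.19e-6 = 4.17e+08

4.17e+08


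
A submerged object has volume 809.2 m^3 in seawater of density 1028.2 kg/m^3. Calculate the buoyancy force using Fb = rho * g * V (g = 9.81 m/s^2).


Formula: Fb = rho * g * V
Substituting: Fb = 1028.2 * 9.81 * 809.2
Intermediate: 1028.2 * 9.81 = 10086.642
Result: Fb = 10086.642 * 809.2 ≈ 8162100 N (5 s.f.)

8162100 N


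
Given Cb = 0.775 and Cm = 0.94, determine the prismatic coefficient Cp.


Formula: Cp = Cb / Cm
Substituting: Cp = 0.775 / 0.94
Result: Cp ≈ 0.82447 (5 s.f.)

0.82447


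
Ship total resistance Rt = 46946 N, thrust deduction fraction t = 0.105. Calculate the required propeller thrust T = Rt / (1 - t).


Formula: T = Rt / (1 - t)
Step 1 — (1 - t) = 1 - 0.105 = 0.895
Step 2 — T = 46946 / 0.895 ≈ 52454 N (5 s.f.)

52454 N


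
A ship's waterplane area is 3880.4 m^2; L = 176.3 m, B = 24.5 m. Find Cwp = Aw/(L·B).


Formula: Cwp = Aw / (L * B)
Step 1 — L * B = 176.3 * 24.5 = 4319.35 m^2
Step 2 — Cwp = 3880.4 / 4319.35 ≈ 0.89838 (5 s.f.)

0.89838


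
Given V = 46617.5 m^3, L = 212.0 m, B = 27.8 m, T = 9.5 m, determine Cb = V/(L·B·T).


Formula: Cb = V / (L * B * T)
Step 1 — L * B * T = 212.0 * 27.8 * 9.5 = 55989.2 m^3
Step 2 — Cb = 46617.5 / 55989.2 ≈ 0.83262 (5 s.f.)

0.83262


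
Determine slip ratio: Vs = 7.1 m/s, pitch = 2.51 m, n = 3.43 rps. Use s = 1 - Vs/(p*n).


Formula: s = 1 - Vs / (p * n)
Step 1 — p * n = 2.51 * 3.43 = 8.6093
Step 2 — Vs / (p*n) = 7.1 / 8.6093 = 0.82469 (6 d.p.)
Step 3 — s = 1 - 0.82469 = 0.17531

0.17531


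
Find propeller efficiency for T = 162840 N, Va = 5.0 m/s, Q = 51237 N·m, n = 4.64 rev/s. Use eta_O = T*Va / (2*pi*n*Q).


Formula: eta = T * Va / (2 * pi * n * Q)
Step 1 — numerator = T * Va = 162840 * 5.0 = 814200.0
Step 2 — 2 * pi * n = 2 * pi * 4.64 = 29.15398
Step 3 — denominator = 29.15398 * 51237 = 1493762.47
Step 4 — eta = 814200.0 / 1493762.47 ≈ 0.54507 (5 s.f.)

0.54507


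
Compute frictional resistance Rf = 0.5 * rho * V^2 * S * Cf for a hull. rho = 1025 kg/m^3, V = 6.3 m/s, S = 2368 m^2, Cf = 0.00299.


Formula: Rf = 0.5 * rho * V^2 * S * Cf
Step 1 — V^2 = 6.3^2 = 39.69
Step 2 — 0.5 * rho * V^2 = 0.5 * 1025 * 39.69 = 20341.125
Step 3 — Rf = 20341.125 * 2368 * 0.00299 ≈ 144020 N (5 s.f.)

144020 N


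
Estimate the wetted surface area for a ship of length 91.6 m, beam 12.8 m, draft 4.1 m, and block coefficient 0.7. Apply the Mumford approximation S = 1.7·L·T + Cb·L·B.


Formula: S = 1.7*L*T + V/T with V = Cb*L*B*T, i.e. S = L * (1.7*T + Cb*B)
Step 1 — 1.7*T = 1.7 * 4.1 = 6.97 m
Step 2 — Cb*B = 0.7 * 12.8 = 8.96 m
Step 3 — 1.7*T + Cb*B = 6.97 + 8.96 = 15.93 m
Step 4 — S = 91.6 * 15.93 ≈ 1459.2 m^2 (5 s.f.)

1459.2 m^2


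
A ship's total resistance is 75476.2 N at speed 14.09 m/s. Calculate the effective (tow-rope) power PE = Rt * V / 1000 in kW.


Formula: PE = Rt * V / 1000 (kW)
Step 1 — PE (W) = 75476.2 * 14.09 = 1063459.658 W
Step 2 — PE (kW) = 1063459.658 / 1000 ≈ 1063.5 kW (5 s.f.)

1063.5 kW


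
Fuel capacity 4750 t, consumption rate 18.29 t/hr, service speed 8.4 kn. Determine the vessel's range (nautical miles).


Formula: endurance = fuel / rate; range = endurance * speed
Step 1 — endurance = 4750 / 18.29 = 259.7048 hours
Step 2 — range = 259.7048 * 8.4 ≈ 2181.5 nautical miles (5 s.f.)

2181.5 NM


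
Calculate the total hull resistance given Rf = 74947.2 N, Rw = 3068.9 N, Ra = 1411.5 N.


Formula: Rt = Rf + Rw + Ra
Substituting: Rt = 74947.2 + 3068.9 + 1411.5
Result: Rt = 79427.6 N

79427.6 N


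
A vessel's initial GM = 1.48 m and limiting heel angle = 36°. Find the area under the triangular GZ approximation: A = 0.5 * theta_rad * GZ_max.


Formula: GZ_max = GM * sin(theta); Area = 0.5 * theta_rad * GZ_max
Step 1 — GZ_max = 1.48 * sin(36°) = 1.48 * 0.587785 = 0.869922 m
Step 2 — theta_rad = 36 * pi/180 = 0.628319 rad
Step 3 — Area = 0.5 * 0.628319 * 0.869922 ≈ 0.27329 m·rad (5 s.f.)

0.27329 m·rad


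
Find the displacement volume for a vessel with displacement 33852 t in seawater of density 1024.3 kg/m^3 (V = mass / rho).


Formula: V = mass / rho
Step 1 — convert tonnes to kg: 33852 t * 1000 = 33852000 kg
Step 2 — V = 33852000 / 1024.3 ≈ 33049 m^3 (5 s.f.)

33049 m^3


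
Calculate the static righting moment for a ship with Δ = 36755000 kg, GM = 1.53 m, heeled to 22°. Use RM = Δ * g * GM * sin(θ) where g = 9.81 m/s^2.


Formula: GZ = GM * sin(theta); RM = disp * g * GZ
Step 1 — GZ = 1.53 * sin(22°) = 1.53 * 0.374607 = 0.573149 m
Step 2 — RM = 36755000 * 9.81 * 0.573149 ≈ 206660000 N·m (5 s.f.)

206660000 N·m


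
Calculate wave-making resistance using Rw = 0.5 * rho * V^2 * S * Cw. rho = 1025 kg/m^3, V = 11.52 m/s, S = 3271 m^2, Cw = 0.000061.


Formula: Rw = 0.5 * rho * V^2 * S * Cw
Step 1 — V^2 = 11.52^2 = 132.7104
Step 2 — 0.5 * rho * V^2 = 0.5 * 1025 * 132.7104 = 68014.08
Step 3 — Rw = 68014.08 * 3271 * 0.000061 ≈ 13571 N (5 s.f.)

13571 N


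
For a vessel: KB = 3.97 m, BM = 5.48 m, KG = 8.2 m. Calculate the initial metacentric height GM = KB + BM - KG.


Formula: GM = KB + BM - KG
Step 1 — KM = KB + BM = 3.97 + 5.48 = 9.45 m
Step 2 — GM = KM - KG = 9.45 - 8.2 = 1.25 m

1.25 m


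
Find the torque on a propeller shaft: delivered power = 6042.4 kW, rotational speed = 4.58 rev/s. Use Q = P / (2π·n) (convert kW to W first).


Formula: Q = P_W / (2 * pi * n)
Step 1 — P_W = 6042.4 kW * 1000 = 6042400.0 W
Step 2 — 2 * pi * n = 2 * pi * 4.58 = 28.776989
Step 3 — Q = 6042400.0 / 28.776989 ≈ 209970 N·m (5 s.f.)

209970 N·m


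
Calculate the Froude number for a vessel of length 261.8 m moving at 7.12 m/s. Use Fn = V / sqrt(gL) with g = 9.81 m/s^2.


Formula: Fn = V / sqrt(g * L)
Step 1 — g * L = 9.81 * 261.8 = 2568.258
Step 2 — sqrt(g * L) = sqrt(2568.258) = 50.677983
Step 3 — Fn = 7.12 / 50.677983 ≈ 0.14049 (5 s.f.)

0.14049


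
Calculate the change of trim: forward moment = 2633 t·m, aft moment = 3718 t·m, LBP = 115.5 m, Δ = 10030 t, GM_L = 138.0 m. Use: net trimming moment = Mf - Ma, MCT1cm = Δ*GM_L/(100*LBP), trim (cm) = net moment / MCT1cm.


Formula: net trimming moment = Mf - Ma; MCT1cm = Δ*GM_L/(100*LBP); trim = net moment / MCT1cm
Step 1 — net trimming moment = 2633 - 3718 = -1085 t·m
Step 2 — MCT1cm = 10030 * 138.0 / (100 * 115.5) = 119.839 t·m/cm
Step 3 — trim = -1085 / 119.839 ≈ -9.0538 cm (5 s.f.)

-9.0538 cm


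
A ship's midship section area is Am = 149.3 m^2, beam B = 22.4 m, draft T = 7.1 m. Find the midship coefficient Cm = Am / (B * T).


Formula: Cm = Am / (B * T)
Step 1 — B * T = 22.4 * 7.1 = 159.04 m^2
Step 2 — Cm = 149.3 / 159.04 ≈ 0.93876 (5 s.f.)

0.93876


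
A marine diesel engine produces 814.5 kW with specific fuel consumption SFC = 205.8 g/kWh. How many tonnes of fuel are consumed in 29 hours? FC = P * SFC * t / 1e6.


Formula: FC (tonnes) = P * SFC * t / 1,000,000
Step 1 — P * SFC * t = 814.5 * 205.8 * 29 = 4861098.9 g
Step 2 — FC (tonnes) = 4861098.9 / 1,000,000 ≈ 4.8611 tonnes (5 s.f.)

4.8611 tonnes


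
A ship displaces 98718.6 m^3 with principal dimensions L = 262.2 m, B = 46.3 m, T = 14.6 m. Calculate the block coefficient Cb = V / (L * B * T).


Formula: Cb = V / (L * B * T)
Step 1 — L * B * T = 262.2 * 46.3 * 14.6 = 177241.956 m^3
Step 2 — Cb = 98718.6 / 177241.956 ≈ 0.55697 (5 s.f.)

0.55697


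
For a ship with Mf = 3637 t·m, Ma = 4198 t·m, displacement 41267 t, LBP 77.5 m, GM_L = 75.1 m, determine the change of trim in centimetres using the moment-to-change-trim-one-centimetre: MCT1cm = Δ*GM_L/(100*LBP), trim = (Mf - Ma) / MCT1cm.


Formula: net trimming moment = Mf - Ma; MCT1cm = Δ*GM_L/(100*LBP); trim = net moment / MCT1cm
Step 1 — net trimming moment = 3637 - 4198 = -561 t·m
Step 2 — MCT1cm = 41267 * 75.1 / (100 * 77.5) = 399.8905 t·m/cm
Step 3 — trim = -561 / 399.8905 ≈ -1.4029 cm (5 s.f.)

-1.4029 cm


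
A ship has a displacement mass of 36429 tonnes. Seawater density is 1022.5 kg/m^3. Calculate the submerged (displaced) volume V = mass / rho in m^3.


Formula: V = mass / rho
Step 1 — convert tonnes to kg: 36429 t * 1000 = 36429000 kg
Step 2 — V = 36429000 / 1022.5 ≈ 35627 m^3 (5 s.f.)

35627 m^3


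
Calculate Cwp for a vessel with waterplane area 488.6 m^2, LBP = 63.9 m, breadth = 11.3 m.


Formula: Cwp = Aw / (L * B)
Step 1 — L * B = 63.9 * 11.3 = 722.07 m^2
Step 2 — Cwp = 488.6 / 722.07 ≈ 0.67667 (5 s.f.)

0.67667


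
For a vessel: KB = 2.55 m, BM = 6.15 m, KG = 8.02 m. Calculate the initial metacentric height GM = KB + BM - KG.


Formula: GM = KB + BM - KG
Step 1 — KM = KB + BM = 2.55 + 6.15 = 8.7 m
Step 2 — GM = KM - KG = 8.7 - 8.02 = 0.68 m

0.68 m


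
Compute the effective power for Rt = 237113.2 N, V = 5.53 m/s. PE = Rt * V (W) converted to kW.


Formula: PE = Rt * V / 1000 (kW)
Step 1 — PE (W) = 237113.2 * 5.53 = 1311235.996 W
Step 2 — PE (kW) = 1311235.996 / 1000 ≈ 1311.2 kW (5 s.f.)

1311.2 kW


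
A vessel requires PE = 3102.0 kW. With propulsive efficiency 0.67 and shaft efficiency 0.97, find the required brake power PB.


Formula: PB = PE / (eta_D * eta_S)
Step 1 — combined efficiency = eta_D * eta_S = 0.67 * 0.97 = 0.6499
Step 2 — PB = 3102.0 / 0.6499 ≈ 4773.0 kW (5 s.f.)

4773.0 kW


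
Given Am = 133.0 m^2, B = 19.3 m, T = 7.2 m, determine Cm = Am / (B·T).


Formula: Cm = Am / (B * T)
Step 1 — B * T = 19.3 * 7.2 = 138.96 m^2
Step 2 — Cm = 133.0 / 138.96 ≈ 0.95711 (5 s.f.)

0.95711


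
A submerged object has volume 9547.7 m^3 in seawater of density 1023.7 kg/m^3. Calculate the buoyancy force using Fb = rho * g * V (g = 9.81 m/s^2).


Formula: Fb = rho * g * V
Substituting: Fb = 1023.7 * 9.81 * 9547.7
Intermediate: 1023.7 * 9.81 = 10042.497
Result: Fb = 10042.497 * 9547.7 ≈ 95883000 N (5 s.f.)

95883000 N


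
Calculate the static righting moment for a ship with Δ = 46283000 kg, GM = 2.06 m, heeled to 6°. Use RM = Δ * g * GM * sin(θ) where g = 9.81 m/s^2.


Formula: GZ = GM * sin(theta); RM = disp * g * GZ
Step 1 — GZ = 2.06 * sin(6°) = 2.06 * 0.104528 = 0.215328 m
Step 2 — RM = 46283000 * 9.81 * 0.215328 ≈ 97767000 N·m (5 s.f.)

97767000 N·m


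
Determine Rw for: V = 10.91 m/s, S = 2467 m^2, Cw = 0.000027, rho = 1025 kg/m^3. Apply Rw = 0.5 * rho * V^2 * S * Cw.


Formula: Rw = 0.5 * rho * V^2 * S * Cw
Step 1 — V^2 = 10.91^2 = 119.0281
Step 2 — 0.5 * rho * V^2 = 0.5 * 1025 * 119.0281 = 61001.90125
Step 3 — Rw = 61001.90125 * 2467 * 0.000027 ≈ 4063.3 N (5 s.f.)

4063.3 N


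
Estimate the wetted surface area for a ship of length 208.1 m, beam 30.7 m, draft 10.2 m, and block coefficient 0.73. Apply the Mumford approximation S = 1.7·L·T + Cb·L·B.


Formula: S = 1.7*L*T + V/T with V = Cb*L*B*T, i.e. S = L * (1.7*T + Cb*B)
Step 1 — 1.7*T = 1.7 * 10.2 = 17.34 m
Step 2 — Cb*B = 0.73 * 30.7 = 22.411 m
Step 3 — 1.7*T + Cb*B = 17.34 + 22.411 = 39.751 m
Step 4 — S = 208.1 * 39.751 ≈ 8272.2 m^2 (5 s.f.)

8272.2 m^2


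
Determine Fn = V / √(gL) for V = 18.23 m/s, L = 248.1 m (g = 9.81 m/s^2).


Formula: Fn = V / sqrt(g * L)
Step 1 — g * L = 9.81 * 248.1 = 2433.861
Step 2 — sqrt(g * L) = sqrt(2433.861) = 49.334177
Step 3 — Fn = 18.23 / 49.334177 ≈ 0.36952 (5 s.f.)

0.36952


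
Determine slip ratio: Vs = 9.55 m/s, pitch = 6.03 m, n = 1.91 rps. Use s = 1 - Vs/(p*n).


Formula: s = 1 - Vs / (p * n)
Step 1 — p * n = 6.03 * 1.91 = 11.5173
Step 2 — Vs / (p*n) = 9.55 / 11.5173 = 0.829187 (6 d.p.)
Step 3 — s = 1 - 0.829187 = 0.170813

0.170813


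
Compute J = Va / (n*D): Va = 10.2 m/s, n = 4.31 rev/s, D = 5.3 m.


Formula: J = Va / (n * D)
Step 1 — n * D = 4.31 * 5.3 = 22.843
Step 2 — J = 10.2 / 22.843 ≈ 0.44653 (5 s.f.)

0.44653


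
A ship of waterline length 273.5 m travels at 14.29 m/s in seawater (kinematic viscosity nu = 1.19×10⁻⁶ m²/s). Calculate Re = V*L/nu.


Formula: Re = V * L / nu
Step 1 — V * L = 14.29 * 273.5 = 3908.315 m^2/s
Step 2 — Re = 3908.315 / 1.19e-6 = 3.28e+09

3.28e+09


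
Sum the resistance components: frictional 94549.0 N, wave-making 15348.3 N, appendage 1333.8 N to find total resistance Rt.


Formula: Rt = Rf + Rw + Ra
Substituting: Rt = 94549.0 + 15348.3 + 1333.8
Result: Rt = 111231.1 N

111231.1 N


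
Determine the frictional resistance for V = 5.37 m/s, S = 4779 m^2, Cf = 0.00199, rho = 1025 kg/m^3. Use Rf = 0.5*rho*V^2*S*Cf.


Formula: Rf = 0.5 * rho * V^2 * S * Cf
Step 1 — V^2 = 5.37^2 = 28.8369
Step 2 — 0.5 * rho * V^2 = 0.5 * 1025 * 28.8369 = 14778.91125
Step 3 — Rf = 14778.91125 * 4779 * 0.00199 ≈ 140550 N (5 s.f.)

140550 N


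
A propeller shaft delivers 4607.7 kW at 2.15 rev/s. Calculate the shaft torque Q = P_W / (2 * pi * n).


Formula: Q = P_W / (2 * pi * n)
Step 1 — P_W = 4607.7 kW * 1000 = 4607700.0 W
Step 2 — 2 * pi * n = 2 * pi * 2.15 = 13.508848
Step 3 — Q = 4607700.0 / 13.508848 ≈ 341090 N·m (5 s.f.)

341090 N·m


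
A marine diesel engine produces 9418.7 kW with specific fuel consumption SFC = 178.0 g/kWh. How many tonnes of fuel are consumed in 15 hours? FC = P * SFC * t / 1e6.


Formula: FC (tonnes) = P * SFC * t / 1,000,000
Step 1 — P * SFC * t = 9418.7 * 178.0 * 15 = 25147929.0 g
Step 2 — FC (tonnes) = 25147929.0 / 1,000,000 ≈ 25.148 tonnes (5 s.f.)

25.148 tonnes


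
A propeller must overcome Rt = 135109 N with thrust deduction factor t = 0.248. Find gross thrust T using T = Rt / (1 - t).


Formula: T = Rt / (1 - t)
Step 1 — (1 - t) = 1 - 0.248 = 0.752
Step 2 — T = 135109 / 0.752 ≈ 179670 N (5 s.f.)

179670 N


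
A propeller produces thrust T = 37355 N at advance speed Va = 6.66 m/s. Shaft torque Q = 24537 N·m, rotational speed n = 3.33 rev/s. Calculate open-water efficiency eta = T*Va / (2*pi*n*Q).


Formula: eta = T * Va / (2 * pi * n * Q)
Step 1 — numerator = T * Va = 37355 * 6.66 = 248784.3
Step 2 — 2 * pi * n = 2 * pi * 3.33 = 20.923007
Step 3 — denominator = 20.923007 * 24537 = 513387.82
Step 4 — eta = 248784.3 / 513387.82 ≈ 0.48459 (5 s.f.)

0.48459


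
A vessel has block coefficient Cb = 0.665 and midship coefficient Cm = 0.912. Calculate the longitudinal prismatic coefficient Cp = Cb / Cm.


Formula: Cp = Cb / Cm
Substituting: Cp = 0.665 / 0.912
Result: Cp ≈ 0.72917 (5 s.f.)

0.72917


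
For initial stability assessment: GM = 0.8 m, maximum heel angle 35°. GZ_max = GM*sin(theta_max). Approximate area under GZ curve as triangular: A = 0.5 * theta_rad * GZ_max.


Formula: GZ_max = GM * sin(theta); Area = 0.5 * theta_rad * GZ_max
Step 1 — GZ_max = 0.8 * sin(35°) = 0.8 * 0.573576 = 0.458861 m
Step 2 — theta_rad = 35 * pi/180 = 0.610865 rad
Step 3 — Area = 0.5 * 0.610865 * 0.458861 ≈ 0.14015 m·rad (5 s.f.)

0.14015 m·rad


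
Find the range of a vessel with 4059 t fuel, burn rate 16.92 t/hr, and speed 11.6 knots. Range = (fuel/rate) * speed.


Formula: endurance = fuel / rate; range = endurance * speed
Step 1 — endurance = 4059 / 16.92 = 239.8936 hours
Step 2 — range = 239.8936 * 11.6 ≈ 2782.8 nautical miles (5 s.f.)

2782.8 NM


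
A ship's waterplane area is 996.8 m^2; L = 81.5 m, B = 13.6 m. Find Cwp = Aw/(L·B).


Formula: Cwp = Aw / (L * B)
Step 1 — L * B = 81.5 * 13.6 = 1108.4 m^2
Step 2 — Cwp = 996.8 / 1108.4 ≈ 0.89931 (5 s.f.)

0.89931


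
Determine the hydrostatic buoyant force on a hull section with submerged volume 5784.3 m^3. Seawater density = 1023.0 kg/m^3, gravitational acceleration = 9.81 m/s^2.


Formula: Fb = rho * g * V
Substituting: Fb = 1023.0 * 9.81 * 5784.3
Intermediate: 1023.0 * 9.81 = 10035.63
Result: Fb = 10035.63 * 5784.3 ≈ 58049000 N (5 s.f.)

58049000 N


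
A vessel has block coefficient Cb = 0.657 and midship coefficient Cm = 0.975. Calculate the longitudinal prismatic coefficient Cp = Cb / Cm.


Formula: Cp = Cb / Cm
Substituting: Cp = 0.657 / 0.975
Result: Cp ≈ 0.67385 (5 s.f.)

0.67385


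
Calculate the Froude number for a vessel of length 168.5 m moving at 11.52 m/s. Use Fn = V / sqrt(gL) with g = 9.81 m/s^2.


Formula: Fn = V / sqrt(g * L)
Step 1 — g * L = 9.81 * 168.5 = 1652.985
Step 2 — sqrt(g * L) = sqrt(1652.985) = 40.656918
Step 3 — Fn = 11.52 / 40.656918 ≈ 0.28335 (5 s.f.)

0.28335


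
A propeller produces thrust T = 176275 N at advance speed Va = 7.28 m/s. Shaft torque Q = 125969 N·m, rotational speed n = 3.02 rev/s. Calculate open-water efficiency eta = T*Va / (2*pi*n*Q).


Formula: eta = T * Va / (2 * pi * n * Q)
Step 1 — numerator = T * Va = 176275 * 7.28 = 1283282.0
Step 2 — 2 * pi * n = 2 * pi * 3.02 = 18.97522
Step 3 — denominator = 18.97522 * 125969 = 2390289.49
Step 4 — eta = 1283282.0 / 2390289.49 ≈ 0.53687 (5 s.f.)

0.53687


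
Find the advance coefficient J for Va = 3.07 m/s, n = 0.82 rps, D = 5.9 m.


Formula: J = Va / (n * D)
Step 1 — n * D = 0.82 * 5.9 = 4.838
Step 2 — J = 3.07 / 4.838 ≈ 0.63456 (5 s.f.)

0.63456


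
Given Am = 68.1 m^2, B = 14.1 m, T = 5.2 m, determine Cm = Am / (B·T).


Formula: Cm = Am / (B * T)
Step 1 — B * T = 14.1 * 5.2 = 73.32 m^2
Step 2 — Cm = 68.1 / 73.32 ≈ 0.92881 (5 s.f.)

0.92881


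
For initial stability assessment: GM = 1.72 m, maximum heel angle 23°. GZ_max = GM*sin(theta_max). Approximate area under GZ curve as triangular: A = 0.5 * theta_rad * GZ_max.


Formula: GZ_max = GM * sin(theta); Area = 0.5 * theta_rad * GZ_max
Step 1 — GZ_max = 1.72 * sin(23°) = 1.72 * 0.390731 = 0.672057 m
Step 2 — theta_rad = 23 * pi/180 = 0.401426 rad
Step 3 — Area = 0.5 * 0.401426 * 0.672057 ≈ 0.13489 m·rad (5 s.f.)

0.13489 m·rad


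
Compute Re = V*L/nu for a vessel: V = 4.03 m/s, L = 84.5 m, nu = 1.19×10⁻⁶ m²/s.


Formula: Re = V * L / nu
Step 1 — V * L = 4.03 * 84.5 = 340.535 m^2/s
Step 2 — Re = 340.535 / 1.19e-6 = 2.86e+08

2.86e+08


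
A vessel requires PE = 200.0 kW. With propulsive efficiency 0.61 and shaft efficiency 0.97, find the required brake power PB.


Formula: PB = PE / (eta_D * eta_S)
Step 1 — combined efficiency = eta_D * eta_S = 0.61 * 0.97 = 0.5917
Step 2 — PB = 200.0 / 0.5917 ≈ 338.01 kW (5 s.f.)

338.01 kW


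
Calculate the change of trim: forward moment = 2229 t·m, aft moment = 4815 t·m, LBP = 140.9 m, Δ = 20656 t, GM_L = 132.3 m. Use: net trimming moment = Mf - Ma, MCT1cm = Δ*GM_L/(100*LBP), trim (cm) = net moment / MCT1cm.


Formula: net trimming moment = Mf - Ma; MCT1cm = Δ*GM_L/(100*LBP); trim = net moment / MCT1cm
Step 1 — net trimming moment = 2229 - 4815 = -2586 t·m
Step 2 — MCT1cm = 20656 * 132.3 / (100 * 140.9) = 193.9524 t·m/cm
Step 3 — trim = -2586 / 193.9524 ≈ -13.333 cm (5 s.f.)

-13.333 cm


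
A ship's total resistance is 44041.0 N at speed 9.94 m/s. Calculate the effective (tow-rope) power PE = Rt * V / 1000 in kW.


Formula: PE = Rt * V / 1000 (kW)
Step 1 — PE (W) = 44041.0 * 9.94 = 437767.54 W
Step 2 — PE (kW) = 437767.54 / 1000 ≈ 437.77 kW (5 s.f.)

437.77 kW


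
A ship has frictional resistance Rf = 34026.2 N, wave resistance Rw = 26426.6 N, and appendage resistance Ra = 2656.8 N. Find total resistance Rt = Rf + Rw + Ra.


Formula: Rt = Rf + Rw + Ra
Substituting: Rt = 34026.2 + 26426.6 + 2656.8
Result: Rt = 63109.6 N

63109.6 N


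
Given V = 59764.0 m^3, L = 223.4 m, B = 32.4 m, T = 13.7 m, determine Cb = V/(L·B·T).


Formula: Cb = V / (L * B * T)
Step 1 — L * B * T = 223.4 * 32.4 * 13.7 = 99162.792 m^3
Step 2 — Cb = 59764.0 / 99162.792 ≈ 0.60269 (5 s.f.)

0.60269


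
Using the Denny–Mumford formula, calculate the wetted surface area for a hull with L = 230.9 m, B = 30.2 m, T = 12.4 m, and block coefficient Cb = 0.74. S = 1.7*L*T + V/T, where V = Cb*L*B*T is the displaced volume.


Formula: S = 1.7*L*T + V/T with V = Cb*L*B*T, i.e. S = L * (1.7*T + Cb*B)
Step 1 — 1.7*T = 1.7 * 12.4 = 21.08 m
Step 2 — Cb*B = 0.74 * 30.2 = 22.348 m
Step 3 — 1.7*T + Cb*B = 21.08 + 22.348 = 43.428 m
Step 4 — S = 230.9 * 43.428 ≈ 10028 m^2 (5 s.f.)

10028 m^2


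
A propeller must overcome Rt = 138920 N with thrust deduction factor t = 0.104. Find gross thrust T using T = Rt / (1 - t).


Formula: T = Rt / (1 - t)
Step 1 — (1 - t) = 1 - 0.104 = 0.896
Step 2 — T = 138920 / 0.896 ≈ 155040 N (5 s.f.)

155040 N


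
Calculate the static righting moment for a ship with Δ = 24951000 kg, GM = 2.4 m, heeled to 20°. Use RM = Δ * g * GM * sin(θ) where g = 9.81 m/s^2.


Formula: GZ = GM * sin(theta); RM = disp * g * GZ
Step 1 — GZ = 2.4 * sin(20°) = 2.4 * 0.34202 = 0.820848 m
Step 2 — RM = 24951000 * 9.81 * 0.820848 ≈ 200920000 N·m (5 s.f.)

200920000 N·m


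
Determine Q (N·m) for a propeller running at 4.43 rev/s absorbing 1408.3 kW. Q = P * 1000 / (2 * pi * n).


Formula: Q = P_W / (2 * pi * n)
Step 1 — P_W = 1408.3 kW * 1000 = 1408300.0 W
Step 2 — 2 * pi * n = 2 * pi * 4.43 = 27.834511
Step 3 — Q = 1408300.0 / 27.834511 ≈ 50595 N·m (5 s.f.)

50595 N·m


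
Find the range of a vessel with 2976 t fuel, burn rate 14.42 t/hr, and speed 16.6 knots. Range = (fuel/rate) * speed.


Formula: endurance = fuel / rate; range = endurance * speed
Step 1 — endurance = 2976 / 14.42 = 206.38 hours
Step 2 — range = 206.38 * 16.6 ≈ 3425.9 nautical miles (5 s.f.)

3425.9 NM


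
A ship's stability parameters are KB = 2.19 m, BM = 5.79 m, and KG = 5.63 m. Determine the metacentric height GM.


Formula: GM = KB + BM - KG
Step 1 — KM = KB + BM = 2.19 + 5.79 = 7.98 m
Step 2 — GM = KM - KG = 7.98 - 5.63 = 2.35 m

2.35 m


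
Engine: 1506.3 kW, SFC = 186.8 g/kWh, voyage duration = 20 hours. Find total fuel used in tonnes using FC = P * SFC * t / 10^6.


Formula: FC (tonnes) = P * SFC * t / 1,000,000
Step 1 — P * SFC * t = 1506.3 * 186.8 * 20 = 5627536.8 g
Step 2 — FC (tonnes) = 5627536.8 / 1,000,000 ≈ 5.6275 tonnes (5 s.f.)

5.6275 tonnes


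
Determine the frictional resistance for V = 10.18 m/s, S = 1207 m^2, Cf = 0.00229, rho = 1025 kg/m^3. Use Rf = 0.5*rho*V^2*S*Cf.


Formula: Rf = 0.5 * rho * V^2 * S * Cf
Step 1 — V^2 = 10.18^2 = 103.6324
Step 2 — 0.5 * rho * V^2 = 0.5 * 1025 * 103.6324 = 53111.605
Step 3 — Rf = 53111.605 * 1207 * 0.00229 ≈ 146800 N (5 s.f.)

146800 N


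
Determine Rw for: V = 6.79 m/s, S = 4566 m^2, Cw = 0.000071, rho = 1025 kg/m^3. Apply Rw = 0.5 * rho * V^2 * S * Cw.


Formula: Rw = 0.5 * rho * V^2 * S * Cw
Step 1 — V^2 = 6.79^2 = 46.1041
Step 2 — 0.5 * rho * V^2 = 0.5 * 1025 * 46.1041 = 23628.35125
Step 3 — Rw = 23628.35125 * 4566 * 0.000071 ≈ 7660.0 N (5 s.f.)

7660.0 N


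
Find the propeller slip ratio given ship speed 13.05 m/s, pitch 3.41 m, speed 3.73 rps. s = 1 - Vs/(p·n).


Formula: s = 1 - Vs / (p * n)
Step 1 — p * n = 3.41 * 3.73 = 12.7193
Step 2 — Vs / (p*n) = 13.05 / 12.7193 = 1.026 (6 d.p.)
Step 3 — s = 1 - 1.026 = -0.026

-0.026


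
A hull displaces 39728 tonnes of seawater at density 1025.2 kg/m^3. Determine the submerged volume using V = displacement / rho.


Formula: V = mass / rho
Step 1 — convert tonnes to kg: 39728 t * 1000 = 39728000 kg
Step 2 — V = 39728000 / 1025.2 ≈ 38751 m^3 (5 s.f.)

38751 m^3


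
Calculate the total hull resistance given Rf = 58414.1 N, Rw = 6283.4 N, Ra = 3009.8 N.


Formula: Rt = Rf + Rw + Ra
Substituting: Rt = 58414.1 + 6283.4 + 3009.8
Result: Rt = 67707.3 N

67707.3 N


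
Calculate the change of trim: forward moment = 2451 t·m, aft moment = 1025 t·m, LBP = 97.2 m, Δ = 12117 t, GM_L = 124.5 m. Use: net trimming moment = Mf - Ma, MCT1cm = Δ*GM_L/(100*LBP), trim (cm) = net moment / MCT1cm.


Formula: net trimming moment = Mf - Ma; MCT1cm = Δ*GM_L/(100*LBP); trim = net moment / MCT1cm
Step 1 — net trimming moment = 2451 - 1025 = 1426 t·m
Step 2 — MCT1cm = 12117 * 124.5 / (100 * 97.2) = 155.2023 t·m/cm
Step 3 — trim = 1426 / 155.2023 ≈ 9.1880 cm (5 s.f.)

9.1880 cm


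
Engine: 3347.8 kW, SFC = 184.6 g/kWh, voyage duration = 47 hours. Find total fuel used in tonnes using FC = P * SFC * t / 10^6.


Formula: FC (tonnes) = P * SFC * t / 1,000,000
Step 1 — P * SFC * t = 3347.8 * 184.6 * 47 = 29046182.36 g
Step 2 — FC (tonnes) = 29046182.36 / 1,000,000 ≈ 29.046 tonnes (5 s.f.)

29.046 tonnes


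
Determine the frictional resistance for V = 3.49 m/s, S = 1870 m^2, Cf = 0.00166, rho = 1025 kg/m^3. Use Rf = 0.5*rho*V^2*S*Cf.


Formula: Rf = 0.5 * rho * V^2 * S * Cf
Step 1 — V^2 = 3.49^2 = 12.1801
Step 2 — 0.5 * rho * V^2 = 0.5 * 1025 * 12.1801 = 6242.30125
Step 3 — Rf = 6242.30125 * 1870 * 0.00166 ≈ 19377 N (5 s.f.)

19377 N


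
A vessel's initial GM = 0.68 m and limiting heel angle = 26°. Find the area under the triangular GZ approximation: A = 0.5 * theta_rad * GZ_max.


Formula: GZ_max = GM * sin(theta); Area = 0.5 * theta_rad * GZ_max
Step 1 — GZ_max = 0.68 * sin(26°) = 0.68 * 0.438371 = 0.298092 m
Step 2 — theta_rad = 26 * pi/180 = 0.453786 rad
Step 3 — Area = 0.5 * 0.453786 * 0.298092 ≈ 0.067635 m·rad (5 s.f.)

0.067635 m·rad


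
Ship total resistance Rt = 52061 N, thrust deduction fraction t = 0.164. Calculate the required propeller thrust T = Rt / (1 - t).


Formula: T = Rt / (1 - t)
Step 1 — (1 - t) = 1 - 0.164 = 0.836
Step 2 — T = 52061 / 0.836 ≈ 62274 N (5 s.f.)

62274 N


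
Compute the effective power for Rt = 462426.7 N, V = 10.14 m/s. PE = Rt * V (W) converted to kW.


Formula: PE = Rt * V / 1000 (kW)
Step 1 — PE (W) = 462426.7 * 10.14 = 4689006.738 W
Step 2 — PE (kW) = 4689006.738 / 1000 ≈ 4689.0 kW (5 s.f.)

4689.0 kW


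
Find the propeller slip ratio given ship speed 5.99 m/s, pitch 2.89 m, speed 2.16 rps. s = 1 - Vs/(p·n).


Formula: s = 1 - Vs / (p * n)
Step 1 — p * n = 2.89 * 2.16 = 6.2424
Step 2 — Vs / (p*n) = 5.99 / 6.2424 = 0.959567 (6 d.p.)
Step 3 — s = 1 - 0.959567 = 0.040433

0.040433


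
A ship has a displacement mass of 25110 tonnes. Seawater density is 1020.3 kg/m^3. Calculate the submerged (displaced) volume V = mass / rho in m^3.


Formula: V = mass / rho
Step 1 — convert tonnes to kg: 25110 t * 1000 = 25110000 kg
Step 2 — V = 25110000 / 1020.3 ≈ 24610 m^3 (5 s.f.)

24610 m^3


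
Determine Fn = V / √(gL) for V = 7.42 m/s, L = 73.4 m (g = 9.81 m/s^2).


Formula: Fn = V / sqrt(g * L)
Step 1 — g * L = 9.81 * 73.4 = 720.054
Step 2 — sqrt(g * L) = sqrt(720.054) = 26.833822
Step 3 — Fn = 7.42 / 26.833822 ≈ 0.27652 (5 s.f.)

0.27652


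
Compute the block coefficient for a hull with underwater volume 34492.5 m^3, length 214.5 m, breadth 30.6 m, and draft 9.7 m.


Formula: Cb = V / (L * B * T)
Step 1 — L * B * T = 214.5 * 30.6 * 9.7 = 63667.89 m^3
Step 2 — Cb = 34492.5 / 63667.89 ≈ 0.54176 (5 s.f.)

0.54176


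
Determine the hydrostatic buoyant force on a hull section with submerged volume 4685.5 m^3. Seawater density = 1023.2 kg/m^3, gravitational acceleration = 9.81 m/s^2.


Formula: Fb = rho * g * V
Substituting: Fb = 1023.2 * 9.81 * 4685.5
Intermediate: 1023.2 * 9.81 = 10037.592
Result: Fb = 10037.592 * 4685.5 ≈ 47031000 N (5 s.f.)

47031000 N


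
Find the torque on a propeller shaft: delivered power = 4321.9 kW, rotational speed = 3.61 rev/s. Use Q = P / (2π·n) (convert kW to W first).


Formula: Q = P_W / (2 * pi * n)
Step 1 — P_W = 4321.9 kW * 1000 = 4321900.0 W
Step 2 — 2 * pi * n = 2 * pi * 3.61 = 22.682299
Step 3 — Q = 4321900.0 / 22.682299 ≈ 190540 N·m (5 s.f.)

190540 N·m
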